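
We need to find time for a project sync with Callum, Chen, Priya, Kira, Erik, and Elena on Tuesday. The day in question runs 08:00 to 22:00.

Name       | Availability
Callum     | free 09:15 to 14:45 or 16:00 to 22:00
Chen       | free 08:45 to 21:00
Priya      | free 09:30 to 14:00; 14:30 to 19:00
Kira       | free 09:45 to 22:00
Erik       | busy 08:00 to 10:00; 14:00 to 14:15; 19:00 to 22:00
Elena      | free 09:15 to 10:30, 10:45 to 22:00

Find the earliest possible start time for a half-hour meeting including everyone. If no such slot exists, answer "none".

10:00

Callum free: 09:15-14:45, 16:00-22:00.
Chen free: 08:45-21:00.
Priya free: 09:30-14:00, 14:30-19:00.
Kira free: 09:45-22:00.
Erik free: 10:00-14:00, 14:15-19:00 (invert busy blocks within the working day).
Elena free: 09:15-10:30, 10:45-22:00.
Callum ∩ Chen: 09:15-14:45, 16:00-21:00.
Callum ∩ Chen ∩ Priya: 09:30-14:00, 14:30-14:45, 16:00-19:00.
Callum ∩ Chen ∩ Priya ∩ Kira: 09:45-14:00, 14:30-14:45, 16:00-19:00.
Callum ∩ Chen ∩ Priya ∩ Kira ∩ Erik: 10:00-14:00, 14:30-14:45, 16:00-19:00.
Callum ∩ Chen ∩ Priya ∩ Kira ∩ Erik ∩ Elena: 10:00-10:30, 10:45-14:00, 14:30-14:45, 16:00-19:00.
The first common window of at least 30 minutes is 10:00-10:30, so the earliest start is 10:00.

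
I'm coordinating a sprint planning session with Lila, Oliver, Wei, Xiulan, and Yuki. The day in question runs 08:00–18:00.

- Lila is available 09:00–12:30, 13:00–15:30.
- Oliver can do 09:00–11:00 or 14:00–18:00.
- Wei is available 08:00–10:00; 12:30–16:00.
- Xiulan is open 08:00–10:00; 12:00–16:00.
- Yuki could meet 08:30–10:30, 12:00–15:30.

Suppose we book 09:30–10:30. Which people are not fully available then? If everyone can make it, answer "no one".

Wei, Xiulan

Lila: free for 09:30-10:30. Oliver: free for 09:30-10:30. Wei: not fully free for 09:30-10:30. Xiulan: not fully free for 09:30-10:30. Yuki: free for 09:30-10:30.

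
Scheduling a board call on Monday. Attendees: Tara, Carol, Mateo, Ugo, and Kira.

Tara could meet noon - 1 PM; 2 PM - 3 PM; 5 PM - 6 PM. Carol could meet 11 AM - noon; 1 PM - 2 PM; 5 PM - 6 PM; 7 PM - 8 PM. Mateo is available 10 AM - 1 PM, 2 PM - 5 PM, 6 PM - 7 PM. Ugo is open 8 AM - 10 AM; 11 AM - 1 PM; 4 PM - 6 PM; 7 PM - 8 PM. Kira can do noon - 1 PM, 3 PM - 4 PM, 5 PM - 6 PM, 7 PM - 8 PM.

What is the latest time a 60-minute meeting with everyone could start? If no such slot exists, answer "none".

Tara ∩ Carol: 17:00-18:00.
Tara ∩ Carol ∩ Mateo: ∅.
Tara ∩ Carol ∩ Mateo ∩ Ugo: ∅.
Tara ∩ Carol ∩ Mateo ∩ Ugo ∩ Kira: ∅.
There is no time when everyone is free.
No common window is at least 60 minutes long.

none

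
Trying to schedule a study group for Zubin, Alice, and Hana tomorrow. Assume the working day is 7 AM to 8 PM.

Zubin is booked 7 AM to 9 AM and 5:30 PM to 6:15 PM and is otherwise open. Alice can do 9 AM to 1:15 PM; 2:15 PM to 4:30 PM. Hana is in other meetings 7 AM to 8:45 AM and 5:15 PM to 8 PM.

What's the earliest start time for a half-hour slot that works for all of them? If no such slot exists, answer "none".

09:00

Zubin free: 09:00-17:30, 18:15-20:00 (invert busy blocks within the working day).
Alice free: 09:00-13:15, 14:15-16:30.
Hana free: 08:45-17:15 (invert busy blocks within the working day).
Zubin ∩ Alice: 09:00-13:15, 14:15-16:30.
Zubin ∩ Alice ∩ Hana: 09:00-13:15, 14:15-16:30.
So the common availability across everyone is 09:00-13:15, 14:15-16:30.
The first common window of at least 30 minutes is 09:00-13:15, so the earliest start is 09:00.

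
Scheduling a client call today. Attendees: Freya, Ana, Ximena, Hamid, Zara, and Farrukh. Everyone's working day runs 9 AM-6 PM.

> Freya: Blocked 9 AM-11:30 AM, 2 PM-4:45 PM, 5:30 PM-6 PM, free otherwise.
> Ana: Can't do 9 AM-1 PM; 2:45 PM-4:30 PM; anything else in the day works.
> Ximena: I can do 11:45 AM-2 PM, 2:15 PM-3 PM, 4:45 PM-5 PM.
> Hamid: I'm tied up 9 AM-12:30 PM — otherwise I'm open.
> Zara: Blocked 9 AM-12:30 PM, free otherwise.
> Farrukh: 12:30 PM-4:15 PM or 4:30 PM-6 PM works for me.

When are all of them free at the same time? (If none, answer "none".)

13:00-14:00, 16:45-17:00

Freya free: 11:30-14:00, 16:45-17:30 (invert busy blocks within the working day).
Ana free: 13:00-14:45, 16:30-18:00 (invert busy blocks within the working day).
Ximena free: 11:45-14:00, 14:15-15:00, 16:45-17:00.
Hamid free: 12:30-18:00 (invert busy blocks within the working day).
Zara free: 12:30-18:00 (invert busy blocks within the working day).
Farrukh free: 12:30-16:15, 16:30-18:00.
Freya ∩ Ana: 13:00-14:00, 16:45-17:30.
Freya ∩ Ana ∩ Ximena: 13:00-14:00, 16:45-17:00.
Freya ∩ Ana ∩ Ximena ∩ Hamid: 13:00-14:00, 16:45-17:00.
Freya ∩ Ana ∩ Ximena ∩ Hamid ∩ Zara: 13:00-14:00, 16:45-17:00.
Freya ∩ Ana ∩ Ximena ∩ Hamid ∩ Zara ∩ Farrukh: 13:00-14:00, 16:45-17:00.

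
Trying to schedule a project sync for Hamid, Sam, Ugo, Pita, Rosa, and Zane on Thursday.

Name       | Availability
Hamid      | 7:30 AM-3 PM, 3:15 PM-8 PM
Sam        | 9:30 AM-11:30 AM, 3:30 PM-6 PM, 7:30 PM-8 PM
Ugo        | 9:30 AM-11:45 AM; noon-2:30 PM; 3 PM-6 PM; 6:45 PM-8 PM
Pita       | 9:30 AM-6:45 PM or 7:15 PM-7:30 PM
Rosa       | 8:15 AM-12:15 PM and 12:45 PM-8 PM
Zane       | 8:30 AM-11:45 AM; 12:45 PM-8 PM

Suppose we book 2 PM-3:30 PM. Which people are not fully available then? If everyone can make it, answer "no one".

Hamid: not fully free for 14:00-15:30. Sam: not fully free for 14:00-15:30. Ugo: not fully free for 14:00-15:30. Pita: free for 14:00-15:30. Rosa: free for 14:00-15:30. Zane: free for 14:00-15:30.

Hamid, Sam, Ugo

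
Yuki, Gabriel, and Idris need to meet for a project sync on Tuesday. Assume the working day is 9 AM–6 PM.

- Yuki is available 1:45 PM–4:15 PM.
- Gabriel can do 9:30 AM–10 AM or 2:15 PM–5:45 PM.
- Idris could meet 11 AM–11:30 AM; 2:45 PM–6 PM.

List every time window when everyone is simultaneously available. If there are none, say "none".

14:45-16:15

Yuki ∩ Gabriel: 14:15-16:15.
Yuki ∩ Gabriel ∩ Idris: 14:45-16:15.
So the common availability across everyone is 14:45-16:15.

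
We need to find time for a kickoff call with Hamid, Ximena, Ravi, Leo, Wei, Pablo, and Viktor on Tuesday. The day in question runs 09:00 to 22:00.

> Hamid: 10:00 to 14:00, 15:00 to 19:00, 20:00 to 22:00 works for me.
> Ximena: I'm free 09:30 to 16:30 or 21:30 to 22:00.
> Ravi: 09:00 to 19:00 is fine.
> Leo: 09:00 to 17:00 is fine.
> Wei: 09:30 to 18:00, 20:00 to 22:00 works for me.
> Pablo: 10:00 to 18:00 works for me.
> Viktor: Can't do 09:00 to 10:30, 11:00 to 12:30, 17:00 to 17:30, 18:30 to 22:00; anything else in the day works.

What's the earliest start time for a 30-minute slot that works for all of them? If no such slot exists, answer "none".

Hamid free: 10:00-14:00, 15:00-19:00, 20:00-22:00.
Ximena free: 09:30-16:30, 21:30-22:00.
Ravi free: 09:00-19:00.
Leo free: 09:00-17:00.
Wei free: 09:30-18:00, 20:00-22:00.
Pablo free: 10:00-18:00.
Viktor free: 10:30-11:00, 12:30-17:00, 17:30-18:30 (invert busy blocks within the working day).
Hamid ∩ Ximena: 10:00-14:00, 15:00-16:30, 21:30-22:00.
Hamid ∩ Ximena ∩ Ravi: 10:00-14:00, 15:00-16:30.
Hamid ∩ Ximena ∩ Ravi ∩ Leo: 10:00-14:00, 15:00-16:30.
Hamid ∩ Ximena ∩ Ravi ∩ Leo ∩ Wei: 10:00-14:00, 15:00-16:30.
Hamid ∩ Ximena ∩ Ravi ∩ Leo ∩ Wei ∩ Pablo: 10:00-14:00, 15:00-16:30.
Hamid ∩ Ximena ∩ Ravi ∩ Leo ∩ Wei ∩ Pablo ∩ Viktor: 10:30-11:00, 12:30-14:00, 15:00-16:30.
Those are the intersection windows.
The first common window of at least 30 minutes is 10:30-11:00, so the earliest start is 10:30.

10:30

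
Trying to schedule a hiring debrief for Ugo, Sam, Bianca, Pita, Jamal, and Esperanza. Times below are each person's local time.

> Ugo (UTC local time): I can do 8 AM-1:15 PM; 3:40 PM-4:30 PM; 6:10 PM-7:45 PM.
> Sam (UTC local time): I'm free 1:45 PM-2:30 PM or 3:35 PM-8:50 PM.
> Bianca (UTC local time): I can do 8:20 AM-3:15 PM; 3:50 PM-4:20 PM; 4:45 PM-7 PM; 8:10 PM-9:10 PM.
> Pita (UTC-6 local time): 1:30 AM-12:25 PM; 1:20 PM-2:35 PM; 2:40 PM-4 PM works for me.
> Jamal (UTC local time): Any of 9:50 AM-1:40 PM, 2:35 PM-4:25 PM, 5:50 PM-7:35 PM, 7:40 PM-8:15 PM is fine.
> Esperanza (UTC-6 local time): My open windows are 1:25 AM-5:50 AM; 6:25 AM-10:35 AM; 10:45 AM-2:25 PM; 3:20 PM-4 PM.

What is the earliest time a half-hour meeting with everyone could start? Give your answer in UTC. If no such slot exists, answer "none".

15:50

Ugo in UTC: 08:00-13:15, 15:40-16:30, 18:10-19:45.
Sam in UTC: 13:45-14:30, 15:35-20:50.
Bianca in UTC: 08:20-15:15, 15:50-16:20, 16:45-19:00, 20:10-21:10.
Pita in UTC: 07:30-18:25, 19:20-20:35, 20:40-22:00 (add 6h to convert from UTC-6).
Jamal in UTC: 09:50-13:40, 14:35-16:25, 17:50-19:35, 19:40-20:15.
Esperanza in UTC: 07:25-11:50, 12:25-16:35, 16:45-20:25, 21:20-22:00 (add 6h to convert from UTC-6).
Ugo ∩ Sam: 15:40-16:30, 18:10-19:45.
Ugo ∩ Sam ∩ Bianca: 15:50-16:20, 18:10-19:00.
Ugo ∩ Sam ∩ Bianca ∩ Pita: 15:50-16:20, 18:10-18:25.
Ugo ∩ Sam ∩ Bianca ∩ Pita ∩ Jamal: 15:50-16:20, 18:10-18:25.
Ugo ∩ Sam ∩ Bianca ∩ Pita ∩ Jamal ∩ Esperanza: 15:50-16:20, 18:10-18:25.
The first common window of at least 30 minutes is 15:50-16:20, so the earliest start is 15:50.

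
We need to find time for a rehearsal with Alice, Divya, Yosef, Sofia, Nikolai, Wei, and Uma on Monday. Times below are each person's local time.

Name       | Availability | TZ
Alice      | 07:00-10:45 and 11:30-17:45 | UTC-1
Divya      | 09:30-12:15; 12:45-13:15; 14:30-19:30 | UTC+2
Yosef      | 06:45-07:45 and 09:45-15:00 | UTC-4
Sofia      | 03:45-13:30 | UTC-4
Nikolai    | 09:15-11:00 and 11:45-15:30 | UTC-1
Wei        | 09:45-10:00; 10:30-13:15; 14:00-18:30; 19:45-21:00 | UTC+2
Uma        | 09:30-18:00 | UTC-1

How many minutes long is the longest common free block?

165

Alice in UTC: 08:00-11:45, 12:30-18:45 (add 1h to convert from UTC-1).
Divya in UTC: 07:30-10:15, 10:45-11:15, 12:30-17:30 (subtract 2h to convert from UTC+2).
Yosef in UTC: 10:45-11:45, 13:45-19:00 (add 4h to convert from UTC-4).
Sofia in UTC: 07:45-17:30 (add 4h to convert from UTC-4).
Nikolai in UTC: 10:15-12:00, 12:45-16:30 (add 1h to convert from UTC-1).
Wei in UTC: 07:45-08:00, 08:30-11:15, 12:00-16:30, 17:45-19:00 (subtract 2h to convert from UTC+2).
Uma in UTC: 10:30-19:00 (add 1h to convert from UTC-1).
Alice ∩ Divya: 08:00-10:15, 10:45-11:15, 12:30-17:30.
Alice ∩ Divya ∩ Yosef: 10:45-11:15, 13:45-17:30.
Alice ∩ Divya ∩ Yosef ∩ Sofia: 10:45-11:15, 13:45-17:30.
Alice ∩ Divya ∩ Yosef ∩ Sofia ∩ Nikolai: 10:45-11:15, 13:45-16:30.
Alice ∩ Divya ∩ Yosef ∩ Sofia ∩ Nikolai ∩ Wei: 10:45-11:15, 13:45-16:30.
Alice ∩ Divya ∩ Yosef ∩ Sofia ∩ Nikolai ∩ Wei ∩ Uma: 10:45-11:15, 13:45-16:30.
The longest is 13:45-16:30 at 165 minutes.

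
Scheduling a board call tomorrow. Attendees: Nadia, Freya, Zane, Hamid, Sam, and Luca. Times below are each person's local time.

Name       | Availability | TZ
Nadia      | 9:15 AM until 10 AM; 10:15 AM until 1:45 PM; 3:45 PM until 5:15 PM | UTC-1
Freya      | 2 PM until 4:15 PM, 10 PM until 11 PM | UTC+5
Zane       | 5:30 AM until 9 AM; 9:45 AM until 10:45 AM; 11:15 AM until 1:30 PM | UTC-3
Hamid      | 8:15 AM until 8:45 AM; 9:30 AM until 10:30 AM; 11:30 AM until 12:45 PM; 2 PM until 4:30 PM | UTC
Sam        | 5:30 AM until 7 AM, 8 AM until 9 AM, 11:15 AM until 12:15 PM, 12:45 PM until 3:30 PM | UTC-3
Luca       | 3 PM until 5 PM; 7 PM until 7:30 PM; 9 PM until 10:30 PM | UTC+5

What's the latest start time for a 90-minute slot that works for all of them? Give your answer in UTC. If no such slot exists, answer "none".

Nadia in UTC: 10:15-11:00, 11:15-14:45, 16:45-18:15 (add 1h to convert from UTC-1).
Freya in UTC: 09:00-11:15, 17:00-18:00 (subtract 5h to convert from UTC+5).
Zane in UTC: 08:30-12:00, 12:45-13:45, 14:15-16:30 (add 3h to convert from UTC-3).
Hamid in UTC: 08:15-08:45, 09:30-10:30, 11:30-12:45, 14:00-16:30.
Sam in UTC: 08:30-10:00, 11:00-12:00, 14:15-15:15, 15:45-18:30 (add 3h to convert from UTC-3).
Luca in UTC: 10:00-12:00, 14:00-14:30, 16:00-17:30 (subtract 5h to convert from UTC+5).
Nadia ∩ Freya: 10:15-11:00, 17:00-18:00.
Nadia ∩ Freya ∩ Zane: 10:15-11:00.
Nadia ∩ Freya ∩ Zane ∩ Hamid: 10:15-10:30.
Nadia ∩ Freya ∩ Zane ∩ Hamid ∩ Sam: ∅.
Nadia ∩ Freya ∩ Zane ∩ Hamid ∩ Sam ∩ Luca: ∅.
There is no time when everyone is free.
No common window is at least 90 minutes long.

none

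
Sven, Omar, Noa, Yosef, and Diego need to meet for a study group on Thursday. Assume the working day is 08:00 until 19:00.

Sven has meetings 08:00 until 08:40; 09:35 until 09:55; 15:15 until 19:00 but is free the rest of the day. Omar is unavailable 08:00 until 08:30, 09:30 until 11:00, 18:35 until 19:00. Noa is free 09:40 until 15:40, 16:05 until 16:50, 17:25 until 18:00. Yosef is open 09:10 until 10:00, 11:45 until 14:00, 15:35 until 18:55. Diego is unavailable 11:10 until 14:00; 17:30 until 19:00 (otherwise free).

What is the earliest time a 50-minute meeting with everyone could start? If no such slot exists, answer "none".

Sven free: 08:40-09:35, 09:55-15:15 (invert busy blocks within the working day).
Omar free: 08:30-09:30, 11:00-18:35 (invert busy blocks within the working day).
Noa free: 09:40-15:40, 16:05-16:50, 17:25-18:00.
Yosef free: 09:10-10:00, 11:45-14:00, 15:35-18:55.
Diego free: 08:00-11:10, 14:00-17:30 (invert busy blocks within the working day).
Sven ∩ Omar: 08:40-09:30, 11:00-15:15.
Sven ∩ Omar ∩ Noa: 11:00-15:15.
Sven ∩ Omar ∩ Noa ∩ Yosef: 11:45-14:00.
Sven ∩ Omar ∩ Noa ∩ Yosef ∩ Diego: ∅.
There is no time when everyone is free.
No common window is at least 50 minutes long.

none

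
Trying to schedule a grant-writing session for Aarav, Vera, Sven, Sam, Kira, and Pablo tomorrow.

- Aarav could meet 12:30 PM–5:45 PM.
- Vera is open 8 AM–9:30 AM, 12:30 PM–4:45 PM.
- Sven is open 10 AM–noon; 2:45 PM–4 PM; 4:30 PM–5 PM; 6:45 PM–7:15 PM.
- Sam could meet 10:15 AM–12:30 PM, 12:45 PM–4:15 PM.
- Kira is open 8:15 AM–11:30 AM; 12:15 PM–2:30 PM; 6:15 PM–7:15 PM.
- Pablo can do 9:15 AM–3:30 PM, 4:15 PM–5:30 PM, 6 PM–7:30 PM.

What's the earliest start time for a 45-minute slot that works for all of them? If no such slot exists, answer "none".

none

Aarav ∩ Vera: 12:30-16:45.
Aarav ∩ Vera ∩ Sven: 14:45-16:00, 16:30-16:45.
Aarav ∩ Vera ∩ Sven ∩ Sam: 14:45-16:00.
Aarav ∩ Vera ∩ Sven ∩ Sam ∩ Kira: ∅.
Aarav ∩ Vera ∩ Sven ∩ Sam ∩ Kira ∩ Pablo: ∅.
There is no time when everyone is free.
No common window is at least 45 minutes long.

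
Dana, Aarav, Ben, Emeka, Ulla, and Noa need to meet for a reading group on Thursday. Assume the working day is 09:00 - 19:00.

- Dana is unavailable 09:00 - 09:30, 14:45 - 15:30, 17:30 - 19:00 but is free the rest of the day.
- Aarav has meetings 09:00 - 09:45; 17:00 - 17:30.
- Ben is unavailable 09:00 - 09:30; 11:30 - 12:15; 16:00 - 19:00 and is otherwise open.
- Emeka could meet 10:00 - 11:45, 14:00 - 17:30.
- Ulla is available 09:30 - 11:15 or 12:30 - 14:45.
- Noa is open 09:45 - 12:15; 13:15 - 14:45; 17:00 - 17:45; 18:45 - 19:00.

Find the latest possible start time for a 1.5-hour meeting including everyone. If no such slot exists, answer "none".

none

Dana free: 09:30-14:45, 15:30-17:30 (invert busy blocks within the working day).
Aarav free: 09:45-17:00, 17:30-19:00 (invert busy blocks within the working day).
Ben free: 09:30-11:30, 12:15-16:00 (invert busy blocks within the working day).
Emeka free: 10:00-11:45, 14:00-17:30.
Ulla free: 09:30-11:15, 12:30-14:45.
Noa free: 09:45-12:15, 13:15-14:45, 17:00-17:45, 18:45-19:00.
Dana ∩ Aarav: 09:45-14:45, 15:30-17:00.
Dana ∩ Aarav ∩ Ben: 09:45-11:30, 12:15-14:45, 15:30-16:00.
Dana ∩ Aarav ∩ Ben ∩ Emeka: 10:00-11:30, 14:00-14:45, 15:30-16:00.
Dana ∩ Aarav ∩ Ben ∩ Emeka ∩ Ulla: 10:00-11:15, 14:00-14:45.
Dana ∩ Aarav ∩ Ben ∩ Emeka ∩ Ulla ∩ Noa: 10:00-11:15, 14:00-14:45.
So the common availability across everyone is 10:00-11:15, 14:00-14:45.
No common window is at least 90 minutes long.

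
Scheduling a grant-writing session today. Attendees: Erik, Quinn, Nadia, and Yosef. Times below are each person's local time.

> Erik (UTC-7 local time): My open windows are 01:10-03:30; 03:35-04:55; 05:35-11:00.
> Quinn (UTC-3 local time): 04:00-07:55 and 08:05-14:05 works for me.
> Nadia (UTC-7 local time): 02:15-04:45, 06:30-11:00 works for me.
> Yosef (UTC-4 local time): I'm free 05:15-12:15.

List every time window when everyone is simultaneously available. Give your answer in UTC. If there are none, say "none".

Erik in UTC: 08:10-10:30, 10:35-11:55, 12:35-18:00 (add 7h to convert from UTC-7).
Quinn in UTC: 07:00-10:55, 11:05-17:05 (add 3h to convert from UTC-3).
Nadia in UTC: 09:15-11:45, 13:30-18:00 (add 7h to convert from UTC-7).
Yosef in UTC: 09:15-16:15 (add 4h to convert from UTC-4).
Erik ∩ Quinn: 08:10-10:30, 10:35-10:55, 11:05-11:55, 12:35-17:05.
Erik ∩ Quinn ∩ Nadia: 09:15-10:30, 10:35-10:55, 11:05-11:45, 13:30-17:05.
Erik ∩ Quinn ∩ Nadia ∩ Yosef: 09:15-10:30, 10:35-10:55, 11:05-11:45, 13:30-16:15.
So the common availability across everyone is 09:15-10:30, 10:35-10:55, 11:05-11:45, 13:30-16:15.

09:15-10:30, 10:35-10:55, 11:05-11:45, 13:30-16:15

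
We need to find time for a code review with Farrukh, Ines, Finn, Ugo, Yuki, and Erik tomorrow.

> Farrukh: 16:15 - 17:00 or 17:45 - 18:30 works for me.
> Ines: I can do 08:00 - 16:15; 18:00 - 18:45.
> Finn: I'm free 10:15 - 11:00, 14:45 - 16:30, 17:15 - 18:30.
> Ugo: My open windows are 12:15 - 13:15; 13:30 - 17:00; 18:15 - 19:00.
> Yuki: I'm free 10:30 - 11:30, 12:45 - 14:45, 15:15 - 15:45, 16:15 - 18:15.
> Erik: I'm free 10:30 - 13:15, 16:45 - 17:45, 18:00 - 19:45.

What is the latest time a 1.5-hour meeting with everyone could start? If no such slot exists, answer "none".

none

Farrukh ∩ Ines: 18:00-18:30.
Farrukh ∩ Ines ∩ Finn: 18:00-18:30.
Farrukh ∩ Ines ∩ Finn ∩ Ugo: 18:15-18:30.
Farrukh ∩ Ines ∩ Finn ∩ Ugo ∩ Yuki: ∅.
Farrukh ∩ Ines ∩ Finn ∩ Ugo ∩ Yuki ∩ Erik: ∅.
There is no time when everyone is free.
No common window is at least 90 minutes long.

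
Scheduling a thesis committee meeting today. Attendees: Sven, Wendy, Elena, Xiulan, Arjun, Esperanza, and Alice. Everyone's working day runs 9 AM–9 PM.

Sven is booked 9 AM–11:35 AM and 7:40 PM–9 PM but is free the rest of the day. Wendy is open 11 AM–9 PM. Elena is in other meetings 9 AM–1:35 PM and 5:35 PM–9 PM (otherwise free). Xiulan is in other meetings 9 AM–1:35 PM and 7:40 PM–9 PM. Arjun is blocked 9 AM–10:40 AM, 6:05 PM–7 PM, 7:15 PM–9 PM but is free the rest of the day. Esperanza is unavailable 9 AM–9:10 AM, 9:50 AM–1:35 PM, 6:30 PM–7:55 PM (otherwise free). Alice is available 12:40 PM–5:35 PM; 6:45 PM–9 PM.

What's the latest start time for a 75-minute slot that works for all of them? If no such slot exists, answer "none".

16:20

Sven free: 11:35-19:40 (invert busy blocks within the working day).
Wendy free: 11:00-21:00.
Elena free: 13:35-17:35 (invert busy blocks within the working day).
Xiulan free: 13:35-19:40 (invert busy blocks within the working day).
Arjun free: 10:40-18:05, 19:00-19:15 (invert busy blocks within the working day).
Esperanza free: 09:10-09:50, 13:35-18:30, 19:55-21:00 (invert busy blocks within the working day).
Alice free: 12:40-17:35, 18:45-21:00.
Sven ∩ Wendy: 11:35-19:40.
Sven ∩ Wendy ∩ Elena: 13:35-17:35.
Sven ∩ Wendy ∩ Elena ∩ Xiulan: 13:35-17:35.
Sven ∩ Wendy ∩ Elena ∩ Xiulan ∩ Arjun: 13:35-17:35.
Sven ∩ Wendy ∩ Elena ∩ Xiulan ∩ Arjun ∩ Esperanza: 13:35-17:35.
Sven ∩ Wendy ∩ Elena ∩ Xiulan ∩ Arjun ∩ Esperanza ∩ Alice: 13:35-17:35.
Those are the intersection windows.
The last common window of at least 75 minutes is 13:35-17:35; a 75-minute meeting can start as late as 16:20 and still end by 17:35.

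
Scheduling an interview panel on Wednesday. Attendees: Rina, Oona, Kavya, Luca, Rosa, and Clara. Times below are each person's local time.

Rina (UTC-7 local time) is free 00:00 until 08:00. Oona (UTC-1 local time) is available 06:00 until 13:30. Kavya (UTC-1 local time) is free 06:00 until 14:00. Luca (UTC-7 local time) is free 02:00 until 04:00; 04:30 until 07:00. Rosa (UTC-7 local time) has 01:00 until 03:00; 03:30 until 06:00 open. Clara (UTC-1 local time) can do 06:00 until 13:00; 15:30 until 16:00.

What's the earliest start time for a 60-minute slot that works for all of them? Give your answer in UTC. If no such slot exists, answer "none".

09:00

Rina in UTC: 07:00-15:00 (add 7h to convert from UTC-7).
Oona in UTC: 07:00-14:30 (add 1h to convert from UTC-1).
Kavya in UTC: 07:00-15:00 (add 1h to convert from UTC-1).
Luca in UTC: 09:00-11:00, 11:30-14:00 (add 7h to convert from UTC-7).
Rosa in UTC: 08:00-10:00, 10:30-13:00 (add 7h to convert from UTC-7).
Clara in UTC: 07:00-14:00, 16:30-17:00 (add 1h to convert from UTC-1).
Rina ∩ Oona: 07:00-14:30.
Rina ∩ Oona ∩ Kavya: 07:00-14:30.
Rina ∩ Oona ∩ Kavya ∩ Luca: 09:00-11:00, 11:30-14:00.
Rina ∩ Oona ∩ Kavya ∩ Luca ∩ Rosa: 09:00-10:00, 10:30-11:00, 11:30-13:00.
Rina ∩ Oona ∩ Kavya ∩ Luca ∩ Rosa ∩ Clara: 09:00-10:00, 10:30-11:00, 11:30-13:00.
So the common availability across everyone is 09:00-10:00, 10:30-11:00, 11:30-13:00.
The first common window of at least 60 minutes is 09:00-10:00, so the earliest start is 09:00.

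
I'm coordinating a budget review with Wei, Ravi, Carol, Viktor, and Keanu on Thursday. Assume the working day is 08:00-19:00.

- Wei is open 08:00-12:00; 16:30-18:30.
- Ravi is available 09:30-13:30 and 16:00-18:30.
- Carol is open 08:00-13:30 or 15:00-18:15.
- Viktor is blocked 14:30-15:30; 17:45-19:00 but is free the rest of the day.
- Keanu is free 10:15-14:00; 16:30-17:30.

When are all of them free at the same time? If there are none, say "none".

10:15-12:00, 16:30-17:30

Wei free: 08:00-12:00, 16:30-18:30.
Ravi free: 09:30-13:30, 16:00-18:30.
Carol free: 08:00-13:30, 15:00-18:15.
Viktor free: 08:00-14:30, 15:30-17:45 (invert busy blocks within the working day).
Keanu free: 10:15-14:00, 16:30-17:30.
Wei ∩ Ravi: 09:30-12:00, 16:30-18:30.
Wei ∩ Ravi ∩ Carol: 09:30-12:00, 16:30-18:15.
Wei ∩ Ravi ∩ Carol ∩ Viktor: 09:30-12:00, 16:30-17:45.
Wei ∩ Ravi ∩ Carol ∩ Viktor ∩ Keanu: 10:15-12:00, 16:30-17:30.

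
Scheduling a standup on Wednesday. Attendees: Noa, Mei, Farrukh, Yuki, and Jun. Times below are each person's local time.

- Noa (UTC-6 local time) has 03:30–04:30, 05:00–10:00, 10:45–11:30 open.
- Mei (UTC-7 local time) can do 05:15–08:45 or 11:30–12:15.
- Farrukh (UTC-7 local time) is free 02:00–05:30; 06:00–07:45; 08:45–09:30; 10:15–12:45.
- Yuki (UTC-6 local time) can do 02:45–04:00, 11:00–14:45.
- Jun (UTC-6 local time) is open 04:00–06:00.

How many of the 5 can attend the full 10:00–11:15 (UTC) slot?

Noa in UTC: 09:30-10:30, 11:00-16:00, 16:45-17:30 (add 6h to convert from UTC-6).
Mei in UTC: 12:15-15:45, 18:30-19:15 (add 7h to convert from UTC-7).
Farrukh in UTC: 09:00-12:30, 13:00-14:45, 15:45-16:30, 17:15-19:45 (add 7h to convert from UTC-7).
Yuki in UTC: 08:45-10:00, 17:00-20:45 (add 6h to convert from UTC-6).
Jun in UTC: 10:00-12:00 (add 6h to convert from UTC-6).
Farrukh and Jun can make the full 10:00-11:15 slot — that's 2.

2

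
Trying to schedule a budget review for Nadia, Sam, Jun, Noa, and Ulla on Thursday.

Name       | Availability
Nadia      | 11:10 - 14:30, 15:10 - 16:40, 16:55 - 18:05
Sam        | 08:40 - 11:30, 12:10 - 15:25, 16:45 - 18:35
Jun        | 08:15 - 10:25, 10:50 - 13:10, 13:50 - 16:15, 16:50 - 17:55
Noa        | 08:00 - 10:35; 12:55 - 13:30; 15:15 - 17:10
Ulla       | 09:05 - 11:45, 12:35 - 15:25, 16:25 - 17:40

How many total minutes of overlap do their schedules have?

Nadia ∩ Sam: 11:10-11:30, 12:10-14:30, 15:10-15:25, 16:55-18:05.
Nadia ∩ Sam ∩ Jun: 11:10-11:30, 12:10-13:10, 13:50-14:30, 15:10-15:25, 16:55-17:55.
Nadia ∩ Sam ∩ Jun ∩ Noa: 12:55-13:10, 15:15-15:25, 16:55-17:10.
Nadia ∩ Sam ∩ Jun ∩ Noa ∩ Ulla: 12:55-13:10, 15:15-15:25, 16:55-17:10.
Summing the common windows: 15 + 10 + 15 = 40 minutes.

40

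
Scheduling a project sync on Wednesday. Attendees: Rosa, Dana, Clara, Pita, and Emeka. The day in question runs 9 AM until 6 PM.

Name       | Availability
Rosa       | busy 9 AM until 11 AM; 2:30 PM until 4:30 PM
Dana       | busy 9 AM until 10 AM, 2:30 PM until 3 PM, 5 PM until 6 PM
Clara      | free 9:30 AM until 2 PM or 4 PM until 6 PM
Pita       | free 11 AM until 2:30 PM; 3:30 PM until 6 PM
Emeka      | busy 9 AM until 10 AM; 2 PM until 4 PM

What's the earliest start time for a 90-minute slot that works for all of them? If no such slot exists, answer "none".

Rosa free: 11:00-14:30, 16:30-18:00 (invert busy blocks within the working day).
Dana free: 10:00-14:30, 15:00-17:00 (invert busy blocks within the working day).
Clara free: 09:30-14:00, 16:00-18:00.
Pita free: 11:00-14:30, 15:30-18:00.
Emeka free: 10:00-14:00, 16:00-18:00 (invert busy blocks within the working day).
Rosa ∩ Dana: 11:00-14:30, 16:30-17:00.
Rosa ∩ Dana ∩ Clara: 11:00-14:00, 16:30-17:00.
Rosa ∩ Dana ∩ Clara ∩ Pita: 11:00-14:00, 16:30-17:00.
Rosa ∩ Dana ∩ Clara ∩ Pita ∩ Emeka: 11:00-14:00, 16:30-17:00.
So the common availability across everyone is 11:00-14:00, 16:30-17:00.
The first common window of at least 90 minutes is 11:00-14:00, so the earliest start is 11:00.

11:00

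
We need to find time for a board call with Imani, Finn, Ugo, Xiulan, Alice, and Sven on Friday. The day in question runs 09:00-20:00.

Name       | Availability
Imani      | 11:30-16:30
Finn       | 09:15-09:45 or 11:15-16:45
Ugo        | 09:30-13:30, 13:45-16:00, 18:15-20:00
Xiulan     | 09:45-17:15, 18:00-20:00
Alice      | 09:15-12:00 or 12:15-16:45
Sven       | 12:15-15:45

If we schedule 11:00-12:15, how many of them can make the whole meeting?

Ugo and Xiulan can make the full 11:00-12:15 slot — that's 2.

2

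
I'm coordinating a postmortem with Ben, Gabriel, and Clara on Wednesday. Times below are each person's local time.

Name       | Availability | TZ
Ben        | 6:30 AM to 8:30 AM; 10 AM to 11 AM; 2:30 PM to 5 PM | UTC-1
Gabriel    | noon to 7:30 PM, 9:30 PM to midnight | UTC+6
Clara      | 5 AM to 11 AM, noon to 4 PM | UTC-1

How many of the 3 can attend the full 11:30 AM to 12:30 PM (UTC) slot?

1

Ben in UTC: 07:30-09:30, 11:00-12:00, 15:30-18:00 (add 1h to convert from UTC-1).
Gabriel in UTC: 06:00-13:30, 15:30-18:00 (subtract 6h to convert from UTC+6).
Clara in UTC: 06:00-12:00, 13:00-17:00 (add 1h to convert from UTC-1).
Gabriel can make the full 11:30-12:30 slot — that's 1.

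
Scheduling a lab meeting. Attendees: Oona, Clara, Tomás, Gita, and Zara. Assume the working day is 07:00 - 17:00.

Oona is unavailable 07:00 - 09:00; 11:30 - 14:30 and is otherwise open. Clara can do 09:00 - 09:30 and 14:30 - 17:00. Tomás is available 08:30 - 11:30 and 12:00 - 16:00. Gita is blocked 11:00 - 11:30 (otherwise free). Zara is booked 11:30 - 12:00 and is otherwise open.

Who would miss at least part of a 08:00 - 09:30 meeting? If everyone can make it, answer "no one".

Clara, Oona, Tomás

Oona free: 09:00-11:30, 14:30-17:00 (invert busy blocks within the working day).
Clara free: 09:00-09:30, 14:30-17:00.
Tomás free: 08:30-11:30, 12:00-16:00.
Gita free: 07:00-11:00, 11:30-17:00 (invert busy blocks within the working day).
Zara free: 07:00-11:30, 12:00-17:00 (invert busy blocks within the working day).
Oona: not fully free for 08:00-09:30. Clara: not fully free for 08:00-09:30. Tomás: not fully free for 08:00-09:30. Gita: free for 08:00-09:30. Zara: free for 08:00-09:30.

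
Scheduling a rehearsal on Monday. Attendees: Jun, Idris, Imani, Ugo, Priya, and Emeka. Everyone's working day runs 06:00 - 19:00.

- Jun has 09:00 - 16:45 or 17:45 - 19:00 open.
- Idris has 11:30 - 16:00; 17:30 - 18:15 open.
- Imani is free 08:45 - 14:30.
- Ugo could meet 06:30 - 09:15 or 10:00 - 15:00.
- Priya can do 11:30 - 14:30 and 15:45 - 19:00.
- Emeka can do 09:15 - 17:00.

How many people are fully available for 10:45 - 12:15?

4

Jun, Imani, Ugo, and Emeka can make the full 10:45-12:15 slot — that's 4.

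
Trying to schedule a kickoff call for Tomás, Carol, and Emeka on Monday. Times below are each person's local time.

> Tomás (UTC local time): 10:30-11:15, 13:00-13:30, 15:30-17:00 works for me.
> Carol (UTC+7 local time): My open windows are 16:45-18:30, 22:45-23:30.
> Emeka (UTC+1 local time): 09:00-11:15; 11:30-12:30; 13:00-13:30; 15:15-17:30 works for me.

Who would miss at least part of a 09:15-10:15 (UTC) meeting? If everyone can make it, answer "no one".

Tomás in UTC: 10:30-11:15, 13:00-13:30, 15:30-17:00.
Carol in UTC: 09:45-11:30, 15:45-16:30 (subtract 7h to convert from UTC+7).
Emeka in UTC: 08:00-10:15, 10:30-11:30, 12:00-12:30, 14:15-16:30 (subtract 1h to convert from UTC+1).
Tomás: not fully free for 09:15-10:15. Carol: not fully free for 09:15-10:15. Emeka: free for 09:15-10:15.

Carol, Tomás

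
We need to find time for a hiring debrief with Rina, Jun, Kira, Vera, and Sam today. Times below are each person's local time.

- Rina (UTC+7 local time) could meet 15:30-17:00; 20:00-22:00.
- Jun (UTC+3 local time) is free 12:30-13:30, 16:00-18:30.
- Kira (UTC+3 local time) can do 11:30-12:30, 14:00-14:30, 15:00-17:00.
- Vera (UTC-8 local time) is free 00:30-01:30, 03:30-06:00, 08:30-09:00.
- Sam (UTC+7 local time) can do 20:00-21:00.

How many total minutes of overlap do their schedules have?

60

Rina in UTC: 08:30-10:00, 13:00-15:00 (subtract 7h to convert from UTC+7).
Jun in UTC: 09:30-10:30, 13:00-15:30 (subtract 3h to convert from UTC+3).
Kira in UTC: 08:30-09:30, 11:00-11:30, 12:00-14:00 (subtract 3h to convert from UTC+3).
Vera in UTC: 08:30-09:30, 11:30-14:00, 16:30-17:00 (add 8h to convert from UTC-8).
Sam in UTC: 13:00-14:00 (subtract 7h to convert from UTC+7).
Rina ∩ Jun: 09:30-10:00, 13:00-15:00.
Rina ∩ Jun ∩ Kira: 13:00-14:00.
Rina ∩ Jun ∩ Kira ∩ Vera: 13:00-14:00.
Rina ∩ Jun ∩ Kira ∩ Vera ∩ Sam: 13:00-14:00.
Those are the intersection windows.
That's a single block of 60 minutes.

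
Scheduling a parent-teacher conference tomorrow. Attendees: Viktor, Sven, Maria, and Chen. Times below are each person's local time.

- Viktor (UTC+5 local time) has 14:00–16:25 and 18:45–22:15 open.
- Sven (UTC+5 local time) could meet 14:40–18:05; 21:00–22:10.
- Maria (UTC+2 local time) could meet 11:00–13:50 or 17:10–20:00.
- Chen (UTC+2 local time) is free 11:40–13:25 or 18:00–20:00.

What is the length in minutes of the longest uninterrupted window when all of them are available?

105

Viktor in UTC: 09:00-11:25, 13:45-17:15 (subtract 5h to convert from UTC+5).
Sven in UTC: 09:40-13:05, 16:00-17:10 (subtract 5h to convert from UTC+5).
Maria in UTC: 09:00-11:50, 15:10-18:00 (subtract 2h to convert from UTC+2).
Chen in UTC: 09:40-11:25, 16:00-18:00 (subtract 2h to convert from UTC+2).
Viktor ∩ Sven: 09:40-11:25, 16:00-17:10.
Viktor ∩ Sven ∩ Maria: 09:40-11:25, 16:00-17:10.
Viktor ∩ Sven ∩ Maria ∩ Chen: 09:40-11:25, 16:00-17:10.
So the common availability across everyone is 09:40-11:25, 16:00-17:10.
The longest is 09:40-11:25 at 105 minutes.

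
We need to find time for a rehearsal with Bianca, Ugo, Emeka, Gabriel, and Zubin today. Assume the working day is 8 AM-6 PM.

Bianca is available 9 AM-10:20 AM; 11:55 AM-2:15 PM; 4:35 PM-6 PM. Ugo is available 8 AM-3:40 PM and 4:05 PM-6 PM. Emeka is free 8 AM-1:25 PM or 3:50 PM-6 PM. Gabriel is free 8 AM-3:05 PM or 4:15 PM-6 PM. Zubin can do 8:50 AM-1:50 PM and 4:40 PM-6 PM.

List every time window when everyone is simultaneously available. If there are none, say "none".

09:00-10:20, 11:55-13:25, 16:40-18:00

Bianca ∩ Ugo: 09:00-10:20, 11:55-14:15, 16:35-18:00.
Bianca ∩ Ugo ∩ Emeka: 09:00-10:20, 11:55-13:25, 16:35-18:00.
Bianca ∩ Ugo ∩ Emeka ∩ Gabriel: 09:00-10:20, 11:55-13:25, 16:35-18:00.
Bianca ∩ Ugo ∩ Emeka ∩ Gabriel ∩ Zubin: 09:00-10:20, 11:55-13:25, 16:40-18:00.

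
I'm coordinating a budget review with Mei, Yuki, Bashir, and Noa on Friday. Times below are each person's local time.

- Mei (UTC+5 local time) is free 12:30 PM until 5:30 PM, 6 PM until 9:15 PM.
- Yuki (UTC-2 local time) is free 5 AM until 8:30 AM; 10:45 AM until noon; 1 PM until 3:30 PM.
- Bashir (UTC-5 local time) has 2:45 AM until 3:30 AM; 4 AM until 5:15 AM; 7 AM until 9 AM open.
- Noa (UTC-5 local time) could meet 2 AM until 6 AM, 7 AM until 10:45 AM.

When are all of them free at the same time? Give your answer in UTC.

07:45-08:30, 09:00-10:15, 13:00-14:00

Mei in UTC: 07:30-12:30, 13:00-16:15 (subtract 5h to convert from UTC+5).
Yuki in UTC: 07:00-10:30, 12:45-14:00, 15:00-17:30 (add 2h to convert from UTC-2).
Bashir in UTC: 07:45-08:30, 09:00-10:15, 12:00-14:00 (add 5h to convert from UTC-5).
Noa in UTC: 07:00-11:00, 12:00-15:45 (add 5h to convert from UTC-5).
Mei ∩ Yuki: 07:30-10:30, 13:00-14:00, 15:00-16:15.
Mei ∩ Yuki ∩ Bashir: 07:45-08:30, 09:00-10:15, 13:00-14:00.
Mei ∩ Yuki ∩ Bashir ∩ Noa: 07:45-08:30, 09:00-10:15, 13:00-14:00.
So the common availability across everyone is 07:45-08:30, 09:00-10:15, 13:00-14:00.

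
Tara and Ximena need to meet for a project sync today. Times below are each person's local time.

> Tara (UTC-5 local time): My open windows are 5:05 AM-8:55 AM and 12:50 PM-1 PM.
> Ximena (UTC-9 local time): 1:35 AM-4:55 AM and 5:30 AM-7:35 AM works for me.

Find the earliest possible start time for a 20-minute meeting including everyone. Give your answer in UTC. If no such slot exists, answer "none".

10:35

Tara in UTC: 10:05-13:55, 17:50-18:00 (add 5h to convert from UTC-5).
Ximena in UTC: 10:35-13:55, 14:30-16:35 (add 9h to convert from UTC-9).
Tara ∩ Ximena: 10:35-13:55.
The first common window of at least 20 minutes is 10:35-13:55, so the earliest start is 10:35.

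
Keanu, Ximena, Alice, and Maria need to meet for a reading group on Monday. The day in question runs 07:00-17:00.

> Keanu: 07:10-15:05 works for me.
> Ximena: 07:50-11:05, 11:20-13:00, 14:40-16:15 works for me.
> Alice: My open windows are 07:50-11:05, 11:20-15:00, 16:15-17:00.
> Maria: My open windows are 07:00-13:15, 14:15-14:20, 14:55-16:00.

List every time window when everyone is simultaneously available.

07:50-11:05, 11:20-13:00, 14:55-15:00

Keanu ∩ Ximena: 07:50-11:05, 11:20-13:00, 14:40-15:05.
Keanu ∩ Ximena ∩ Alice: 07:50-11:05, 11:20-13:00, 14:40-15:00.
Keanu ∩ Ximena ∩ Alice ∩ Maria: 07:50-11:05, 11:20-13:00, 14:55-15:00.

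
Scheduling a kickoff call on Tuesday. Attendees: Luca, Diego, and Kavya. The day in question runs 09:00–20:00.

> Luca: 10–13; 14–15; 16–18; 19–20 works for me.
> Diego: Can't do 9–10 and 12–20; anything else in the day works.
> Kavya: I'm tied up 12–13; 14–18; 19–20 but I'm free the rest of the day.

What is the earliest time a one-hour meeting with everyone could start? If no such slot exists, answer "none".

Luca free: 10:00-13:00, 14:00-15:00, 16:00-18:00, 19:00-20:00.
Diego free: 10:00-12:00 (invert busy blocks within the working day).
Kavya free: 09:00-12:00, 13:00-14:00, 18:00-19:00 (invert busy blocks within the working day).
Luca ∩ Diego: 10:00-12:00.
Luca ∩ Diego ∩ Kavya: 10:00-12:00.
So the common availability across everyone is 10:00-12:00.
The first common window of at least 60 minutes is 10:00-12:00, so the earliest start is 10:00.

10:00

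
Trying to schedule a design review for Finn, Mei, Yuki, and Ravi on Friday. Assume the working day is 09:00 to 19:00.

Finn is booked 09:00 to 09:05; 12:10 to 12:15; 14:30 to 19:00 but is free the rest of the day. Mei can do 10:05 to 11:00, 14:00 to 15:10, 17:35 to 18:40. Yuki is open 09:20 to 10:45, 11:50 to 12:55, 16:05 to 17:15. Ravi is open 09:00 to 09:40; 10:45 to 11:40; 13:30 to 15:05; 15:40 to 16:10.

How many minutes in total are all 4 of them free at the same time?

Finn free: 09:05-12:10, 12:15-14:30 (invert busy blocks within the working day).
Mei free: 10:05-11:00, 14:00-15:10, 17:35-18:40.
Yuki free: 09:20-10:45, 11:50-12:55, 16:05-17:15.
Ravi free: 09:00-09:40, 10:45-11:40, 13:30-15:05, 15:40-16:10.
Finn ∩ Mei: 10:05-11:00, 14:00-14:30.
Finn ∩ Mei ∩ Yuki: 10:05-10:45.
Finn ∩ Mei ∩ Yuki ∩ Ravi: ∅.
There is no time when everyone is free.
There is no common window, so the total is 0 minutes.

0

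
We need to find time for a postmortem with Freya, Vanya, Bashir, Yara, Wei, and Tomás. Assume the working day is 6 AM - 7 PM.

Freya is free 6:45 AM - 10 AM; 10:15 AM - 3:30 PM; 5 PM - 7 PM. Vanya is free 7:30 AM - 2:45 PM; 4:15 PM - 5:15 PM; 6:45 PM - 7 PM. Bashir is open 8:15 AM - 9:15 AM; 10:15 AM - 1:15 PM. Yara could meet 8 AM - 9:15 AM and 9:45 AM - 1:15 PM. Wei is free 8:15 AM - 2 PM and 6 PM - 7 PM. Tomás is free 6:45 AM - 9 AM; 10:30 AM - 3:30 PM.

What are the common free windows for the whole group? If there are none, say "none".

08:15-09:00, 10:30-13:15

Freya ∩ Vanya: 07:30-10:00, 10:15-14:45, 17:00-17:15, 18:45-19:00.
Freya ∩ Vanya ∩ Bashir: 08:15-09:15, 10:15-13:15.
Freya ∩ Vanya ∩ Bashir ∩ Yara: 08:15-09:15, 10:15-13:15.
Freya ∩ Vanya ∩ Bashir ∩ Yara ∩ Wei: 08:15-09:15, 10:15-13:15.
Freya ∩ Vanya ∩ Bashir ∩ Yara ∩ Wei ∩ Tomás: 08:15-09:00, 10:30-13:15.
Those are the intersection windows.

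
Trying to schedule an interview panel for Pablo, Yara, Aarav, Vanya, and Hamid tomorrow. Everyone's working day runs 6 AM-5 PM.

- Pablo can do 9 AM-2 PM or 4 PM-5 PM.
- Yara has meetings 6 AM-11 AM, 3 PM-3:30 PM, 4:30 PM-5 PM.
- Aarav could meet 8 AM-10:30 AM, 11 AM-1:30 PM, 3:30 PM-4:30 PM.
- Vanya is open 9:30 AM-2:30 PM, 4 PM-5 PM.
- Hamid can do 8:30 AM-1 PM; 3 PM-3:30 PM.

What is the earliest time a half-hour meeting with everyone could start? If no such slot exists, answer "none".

Pablo free: 09:00-14:00, 16:00-17:00.
Yara free: 11:00-15:00, 15:30-16:30 (invert busy blocks within the working day).
Aarav free: 08:00-10:30, 11:00-13:30, 15:30-16:30.
Vanya free: 09:30-14:30, 16:00-17:00.
Hamid free: 08:30-13:00, 15:00-15:30.
Pablo ∩ Yara: 11:00-14:00, 16:00-16:30.
Pablo ∩ Yara ∩ Aarav: 11:00-13:30, 16:00-16:30.
Pablo ∩ Yara ∩ Aarav ∩ Vanya: 11:00-13:30, 16:00-16:30.
Pablo ∩ Yara ∩ Aarav ∩ Vanya ∩ Hamid: 11:00-13:00.
The first common window of at least 30 minutes is 11:00-13:00, so the earliest start is 11:00.

11:00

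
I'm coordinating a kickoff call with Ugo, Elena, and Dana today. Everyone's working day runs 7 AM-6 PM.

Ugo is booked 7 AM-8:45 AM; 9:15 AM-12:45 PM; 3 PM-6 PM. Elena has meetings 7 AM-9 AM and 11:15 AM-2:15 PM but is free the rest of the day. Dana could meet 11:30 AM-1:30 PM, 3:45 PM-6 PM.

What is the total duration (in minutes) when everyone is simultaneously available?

0

Ugo free: 08:45-09:15, 12:45-15:00 (invert busy blocks within the working day).
Elena free: 09:00-11:15, 14:15-18:00 (invert busy blocks within the working day).
Dana free: 11:30-13:30, 15:45-18:00.
Ugo ∩ Elena: 09:00-09:15, 14:15-15:00.
Ugo ∩ Elena ∩ Dana: ∅.
There is no time when everyone is free.
There is no common window, so the total is 0 minutes.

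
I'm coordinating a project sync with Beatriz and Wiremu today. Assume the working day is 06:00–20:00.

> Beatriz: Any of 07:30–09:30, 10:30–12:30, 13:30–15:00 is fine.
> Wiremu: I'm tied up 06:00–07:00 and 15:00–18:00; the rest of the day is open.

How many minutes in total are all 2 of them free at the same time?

330

Beatriz free: 07:30-09:30, 10:30-12:30, 13:30-15:00.
Wiremu free: 07:00-15:00, 18:00-20:00 (invert busy blocks within the working day).
Beatriz ∩ Wiremu: 07:30-09:30, 10:30-12:30, 13:30-15:00.
Those are the intersection windows.
Summing the common windows: 120 + 120 + 90 = 330 minutes.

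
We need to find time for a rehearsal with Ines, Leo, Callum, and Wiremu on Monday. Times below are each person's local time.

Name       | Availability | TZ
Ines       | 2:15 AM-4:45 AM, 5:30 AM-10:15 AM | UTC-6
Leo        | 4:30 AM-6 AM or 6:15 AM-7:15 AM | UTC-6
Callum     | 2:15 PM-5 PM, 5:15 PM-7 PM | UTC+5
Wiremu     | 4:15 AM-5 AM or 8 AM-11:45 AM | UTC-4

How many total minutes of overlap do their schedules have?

60

Ines in UTC: 08:15-10:45, 11:30-16:15 (add 6h to convert from UTC-6).
Leo in UTC: 10:30-12:00, 12:15-13:15 (add 6h to convert from UTC-6).
Callum in UTC: 09:15-12:00, 12:15-14:00 (subtract 5h to convert from UTC+5).
Wiremu in UTC: 08:15-09:00, 12:00-15:45 (add 4h to convert from UTC-4).
Ines ∩ Leo: 10:30-10:45, 11:30-12:00, 12:15-13:15.
Ines ∩ Leo ∩ Callum: 10:30-10:45, 11:30-12:00, 12:15-13:15.
Ines ∩ Leo ∩ Callum ∩ Wiremu: 12:15-13:15.
That's a single block of 60 minutes.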